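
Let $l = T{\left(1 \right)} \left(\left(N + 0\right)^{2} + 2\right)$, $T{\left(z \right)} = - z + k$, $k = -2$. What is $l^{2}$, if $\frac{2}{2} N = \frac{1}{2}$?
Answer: $\frac{729}{16} \approx 45.563$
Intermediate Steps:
$N = \frac{1}{2} \approx 0.5$
$T{\left(z \right)} = -2 - z$ ($T{\left(z \right)} = - z - 2 = -2 - z$)
$l = - \frac{27}{4}$ ($l = \left(-2 - 1\right) \left(\left(\frac{1}{2} + 0\right)^{2} + 2\right) = \left(-2 - 1\right) \left(\left(\frac{1}{2}\right)^{2} + 2\right) = - 3 \left(\frac{1}{4} + 2\right) = \left(-3\right) \frac{9}{4} = - \frac{27}{4} \approx -6.75$)
$l^{2} = \left(- \frac{27}{4}\right)^{2} = \frac{729}{16}$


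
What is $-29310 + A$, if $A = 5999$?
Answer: $-23311$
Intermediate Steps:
$-29310 + A = -29310 + 5999 = -23311$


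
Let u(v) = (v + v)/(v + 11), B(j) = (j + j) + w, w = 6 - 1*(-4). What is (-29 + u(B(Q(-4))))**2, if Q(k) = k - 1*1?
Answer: 841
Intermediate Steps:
Q(k) = -1 + k (Q(k) = k - 1 = -1 + k)
w = 10 (w = 6 + 4 = 10)
B(j) = 10 + 2*j (B(j) = (j + j) + 10 = 2*j + 10 = 10 + 2*j)
u(v) = 2*v/(11 + v) (u(v) = (2*v)/(11 + v) = 2*v/(11 + v))
(-29 + u(B(Q(-4))))**2 = (-29 + 2*(10 + 2*(-1 - 4))/(11 + (10 + 2*(-1 - 4))))**2 = (-29 + 2*(10 + 2*(-5))/(11 + (10 + 2*(-5))))**2 = (-29 + 2*(10 - 10)/(11 + (10 - 10)))**2 = (-29 + 2*0/(11 + 0))**2 = (-29 + 2*0/11)**2 = (-29 + 2*0*(1/11))**2 = (-29 + 0)**2 = (-29)**2 = 841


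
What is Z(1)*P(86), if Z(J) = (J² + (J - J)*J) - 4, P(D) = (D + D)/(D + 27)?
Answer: -516/113 ≈ -4.5664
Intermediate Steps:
P(D) = 2*D/(27 + D) (P(D) = (2*D)/(27 + D) = 2*D/(27 + D))
Z(J) = -4 + J² (Z(J) = (J² + 0*J) - 4 = (J² + 0) - 4 = J² - 4 = -4 + J²)
Z(1)*P(86) = (-4 + 1²)*(2*86/(27 + 86)) = (-4 + 1)*(2*86/113) = -6*86/113 = -3*172/113 = -516/113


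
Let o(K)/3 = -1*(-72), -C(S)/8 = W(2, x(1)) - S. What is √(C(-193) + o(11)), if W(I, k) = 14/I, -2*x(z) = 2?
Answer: 2*I*√346 ≈ 37.202*I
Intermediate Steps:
x(z) = -1 (x(z) = -½*2 = -1)
C(S) = -56 + 8*S (C(S) = -8*(14/2 - S) = -8*(14*(½) - S) = -8*(7 - S) = -56 + 8*S)
o(K) = 216 (o(K) = 3*(-1*(-72)) = 3*72 = 216)
√(C(-193) + o(11)) = √((-56 + 8*(-193)) + 216) = √((-56 - 1544) + 216) = √(-1600 + 216) = √(-1384) = 2*I*√346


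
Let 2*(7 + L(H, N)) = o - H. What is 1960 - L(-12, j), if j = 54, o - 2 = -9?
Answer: 3929/2 ≈ 1964.5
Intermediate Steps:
o = -7 (o = 2 - 9 = -7)
L(H, N) = -21/2 - H/2 (L(H, N) = -7 + (-7 - H)/2 = -7 + (-7/2 - H/2) = -21/2 - H/2)
1960 - L(-12, j) = 1960 - (-21/2 - ½*(-12)) = 1960 - (-21/2 + 6) = 1960 - 1*(-9/2) = 1960 + 9/2 = 3929/2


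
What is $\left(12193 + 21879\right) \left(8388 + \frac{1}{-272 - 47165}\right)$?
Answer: $\frac{13557301781960}{47437} \approx 2.858 \cdot 10^{8}$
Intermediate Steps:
$\left(12193 + 21879\right) \left(8388 + \frac{1}{-272 - 47165}\right) = 34072 \left(8388 + \frac{1}{-47437}\right) = 34072 \left(8388 - \frac{1}{47437}\right) = 34072 \cdot \frac{397901555}{47437} = \frac{13557301781960}{47437}$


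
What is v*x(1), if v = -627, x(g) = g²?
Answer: -627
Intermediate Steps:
v*x(1) = -627*1² = -627*1 = -627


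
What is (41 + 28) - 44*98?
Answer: -4243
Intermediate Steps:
(41 + 28) - 44*98 = 69 - 4312 = -4243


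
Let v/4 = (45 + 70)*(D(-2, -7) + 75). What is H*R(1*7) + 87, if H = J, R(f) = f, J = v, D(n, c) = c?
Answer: 219047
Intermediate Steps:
v = 31280 (v = 4*((45 + 70)*(-7 + 75)) = 4*(115*68) = 4*7820 = 31280)
J = 31280
H = 31280
H*R(1*7) + 87 = 31280*(1*7) + 87 = 31280*7 + 87 = 218960 + 87 = 219047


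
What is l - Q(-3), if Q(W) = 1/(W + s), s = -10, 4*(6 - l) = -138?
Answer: 1055/26 ≈ 40.577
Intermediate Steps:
l = 81/2 (l = 6 - 1/4*(-138) = 6 + 69/2 = 81/2 ≈ 40.500)
Q(W) = 1/(-10 + W) (Q(W) = 1/(W - 10) = 1/(-10 + W))
l - Q(-3) = 81/2 - 1/(-10 - 3) = 81/2 - 1/(-13) = 81/2 - 1*(-1/13) = 81/2 + 1/13 = 1055/26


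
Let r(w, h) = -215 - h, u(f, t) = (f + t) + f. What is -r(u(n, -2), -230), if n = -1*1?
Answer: -15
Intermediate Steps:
n = -1
u(f, t) = t + 2*f
-r(u(n, -2), -230) = -(-215 - 1*(-230)) = -(-215 + 230) = -1*15 = -15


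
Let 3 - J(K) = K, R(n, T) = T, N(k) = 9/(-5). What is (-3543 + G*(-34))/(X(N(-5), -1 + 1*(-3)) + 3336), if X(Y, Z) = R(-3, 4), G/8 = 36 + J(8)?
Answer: -2395/668 ≈ -3.5853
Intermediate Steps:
N(k) = -9/5 (N(k) = 9*(-⅕) = -9/5)
J(K) = 3 - K
G = 248 (G = 8*(36 + (3 - 1*8)) = 8*(36 + (3 - 8)) = 8*(36 - 5) = 8*31 = 248)
X(Y, Z) = 4
(-3543 + G*(-34))/(X(N(-5), -1 + 1*(-3)) + 3336) = (-3543 + 248*(-34))/(4 + 3336) = (-3543 - 8432)/3340 = -11975*1/3340 = -2395/668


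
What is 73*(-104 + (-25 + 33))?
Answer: -7008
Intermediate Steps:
73*(-104 + (-25 + 33)) = 73*(-104 + 8) = 73*(-96) = -7008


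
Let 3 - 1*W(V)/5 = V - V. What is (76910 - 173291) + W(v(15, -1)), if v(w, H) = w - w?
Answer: -96366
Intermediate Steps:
v(w, H) = 0
W(V) = 15 (W(V) = 15 - 5*(V - V) = 15 - 5*0 = 15 + 0 = 15)
(76910 - 173291) + W(v(15, -1)) = (76910 - 173291) + 15 = -96381 + 15 = -96366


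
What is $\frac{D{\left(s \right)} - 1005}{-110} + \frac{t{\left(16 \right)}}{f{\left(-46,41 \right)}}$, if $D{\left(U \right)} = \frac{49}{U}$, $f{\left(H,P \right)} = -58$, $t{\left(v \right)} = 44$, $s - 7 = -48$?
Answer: $\frac{548573}{65395} \approx 8.3886$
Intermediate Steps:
$s = -41$ ($s = 7 - 48 = -41$)
$\frac{D{\left(s \right)} - 1005}{-110} + \frac{t{\left(16 \right)}}{f{\left(-46,41 \right)}} = \frac{\frac{49}{-41} - 1005}{-110} + \frac{44}{-58} = \left(49 \left(- \frac{1}{41}\right) - 1005\right) \left(- \frac{1}{110}\right) + 44 \left(- \frac{1}{58}\right) = \left(- \frac{49}{41} - 1005\right) \left(- \frac{1}{110}\right) - \frac{22}{29} = \left(- \frac{41254}{41}\right) \left(- \frac{1}{110}\right) - \frac{22}{29} = \frac{20627}{2255} - \frac{22}{29} = \frac{548573}{65395}$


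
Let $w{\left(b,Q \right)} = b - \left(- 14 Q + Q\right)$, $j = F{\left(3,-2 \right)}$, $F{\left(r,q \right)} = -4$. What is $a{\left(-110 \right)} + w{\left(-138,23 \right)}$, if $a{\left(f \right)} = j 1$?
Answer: $157$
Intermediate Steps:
$j = -4$
$a{\left(f \right)} = -4$ ($a{\left(f \right)} = \left(-4\right) 1 = -4$)
$w{\left(b,Q \right)} = b + 13 Q$ ($w{\left(b,Q \right)} = b - - 13 Q = b + 13 Q$)
$a{\left(-110 \right)} + w{\left(-138,23 \right)} = -4 + \left(-138 + 13 \cdot 23\right) = -4 + \left(-138 + 299\right) = -4 + 161 = 157$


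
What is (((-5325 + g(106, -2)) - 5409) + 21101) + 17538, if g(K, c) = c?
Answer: 27903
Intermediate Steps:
(((-5325 + g(106, -2)) - 5409) + 21101) + 17538 = (((-5325 - 2) - 5409) + 21101) + 17538 = ((-5327 - 5409) + 21101) + 17538 = (-10736 + 21101) + 17538 = 10365 + 17538 = 27903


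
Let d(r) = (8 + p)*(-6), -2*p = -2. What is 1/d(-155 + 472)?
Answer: -1/54 ≈ -0.018519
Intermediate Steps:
p = 1 (p = -1/2*(-2) = 1)
d(r) = -54 (d(r) = (8 + 1)*(-6) = 9*(-6) = -54)
1/d(-155 + 472) = 1/(-54) = -1/54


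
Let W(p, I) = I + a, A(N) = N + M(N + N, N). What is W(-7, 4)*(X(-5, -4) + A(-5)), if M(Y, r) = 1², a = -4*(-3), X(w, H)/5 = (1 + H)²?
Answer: 656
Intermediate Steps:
X(w, H) = 5*(1 + H)²
a = 12
M(Y, r) = 1
A(N) = 1 + N (A(N) = N + 1 = 1 + N)
W(p, I) = 12 + I (W(p, I) = I + 12 = 12 + I)
W(-7, 4)*(X(-5, -4) + A(-5)) = (12 + 4)*(5*(1 - 4)² + (1 - 5)) = 16*(5*(-3)² - 4) = 16*(5*9 - 4) = 16*(45 - 4) = 16*41 = 656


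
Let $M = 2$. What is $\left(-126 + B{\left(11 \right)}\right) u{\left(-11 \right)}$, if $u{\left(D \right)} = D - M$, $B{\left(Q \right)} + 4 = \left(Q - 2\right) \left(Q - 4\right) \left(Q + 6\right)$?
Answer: $-12233$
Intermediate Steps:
$B{\left(Q \right)} = -4 + \left(-4 + Q\right) \left(-2 + Q\right) \left(6 + Q\right)$ ($B{\left(Q \right)} = -4 + \left(Q - 2\right) \left(Q - 4\right) \left(Q + 6\right) = -4 + \left(-2 + Q\right) \left(-4 + Q\right) \left(6 + Q\right) = -4 + \left(-4 + Q\right) \left(-2 + Q\right) \left(6 + Q\right)$)
$u{\left(D \right)} = -2 + D$ ($u{\left(D \right)} = D - 2 = -2 + D$)
$\left(-126 + B{\left(11 \right)}\right) u{\left(-11 \right)} = \left(-126 + \left(44 + 11^{3} - 308\right)\right) \left(-2 - 11\right) = \left(-126 + \left(44 + 1331 - 308\right)\right) \left(-13\right) = \left(-126 + 1067\right) \left(-13\right) = 941 \left(-13\right) = -12233$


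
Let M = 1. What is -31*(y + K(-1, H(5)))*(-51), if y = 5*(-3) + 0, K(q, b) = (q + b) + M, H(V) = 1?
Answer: -22134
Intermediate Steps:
K(q, b) = 1 + b + q (K(q, b) = (q + b) + 1 = (b + q) + 1 = 1 + b + q)
y = -15 (y = -15 + 0 = -15)
-31*(y + K(-1, H(5)))*(-51) = -31*(-15 + (1 + 1 - 1))*(-51) = -31*(-15 + 1)*(-51) = -31*(-14)*(-51) = 434*(-51) = -22134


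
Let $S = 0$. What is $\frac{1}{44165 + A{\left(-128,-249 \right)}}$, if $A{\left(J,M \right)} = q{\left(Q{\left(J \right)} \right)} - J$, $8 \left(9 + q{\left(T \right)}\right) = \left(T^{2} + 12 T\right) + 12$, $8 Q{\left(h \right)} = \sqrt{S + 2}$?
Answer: $\frac{2902294784}{128529586989313} - \frac{12288 \sqrt{2}}{128529586989313} \approx 2.2581 \cdot 10^{-5}$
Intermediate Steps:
$Q{\left(h \right)} = \frac{\sqrt{2}}{8}$ ($Q{\left(h \right)} = \frac{\sqrt{0 + 2}}{8} = \frac{\sqrt{2}}{8}$)
$q{\left(T \right)} = - \frac{15}{2} + \frac{T^{2}}{8} + \frac{3 T}{2}$ ($q{\left(T \right)} = -9 + \frac{\left(T^{2} + 12 T\right) + 12}{8} = -9 + \frac{12 + T^{2} + 12 T}{8} = -9 + \left(\frac{3}{2} + \frac{T^{2}}{8} + \frac{3 T}{2}\right) = - \frac{15}{2} + \frac{T^{2}}{8} + \frac{3 T}{2}$)
$A{\left(J,M \right)} = - \frac{1919}{256} - J + \frac{3 \sqrt{2}}{16}$ ($A{\left(J,M \right)} = \left(- \frac{15}{2} + \frac{\left(\frac{\sqrt{2}}{8}\right)^{2}}{8} + \frac{3 \frac{\sqrt{2}}{8}}{2}\right) - J = \left(- \frac{15}{2} + \frac{1}{8} \cdot \frac{1}{32} + \frac{3 \sqrt{2}}{16}\right) - J = \left(- \frac{15}{2} + \frac{1}{256} + \frac{3 \sqrt{2}}{16}\right) - J = \left(- \frac{1919}{256} + \frac{3 \sqrt{2}}{16}\right) - J = - \frac{1919}{256} - J + \frac{3 \sqrt{2}}{16}$)
$\frac{1}{44165 + A{\left(-128,-249 \right)}} = \frac{1}{44165 - \left(- \frac{30849}{256} - \frac{3 \sqrt{2}}{16}\right)} = \frac{1}{44165 + \left(- \frac{1919}{256} + 128 + \frac{3 \sqrt{2}}{16}\right)} = \frac{1}{44165 + \left(\frac{30849}{256} + \frac{3 \sqrt{2}}{16}\right)} = \frac{1}{\frac{11337089}{256} + \frac{3 \sqrt{2}}{16}}$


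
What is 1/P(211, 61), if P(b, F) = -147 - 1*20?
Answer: -1/167 ≈ -0.0059880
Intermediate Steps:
P(b, F) = -167 (P(b, F) = -147 - 20 = -167)
1/P(211, 61) = 1/(-167) = -1/167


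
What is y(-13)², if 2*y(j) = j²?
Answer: 28561/4 ≈ 7140.3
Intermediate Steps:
y(j) = j²/2
y(-13)² = ((½)*(-13)²)² = ((½)*169)² = (169/2)² = 28561/4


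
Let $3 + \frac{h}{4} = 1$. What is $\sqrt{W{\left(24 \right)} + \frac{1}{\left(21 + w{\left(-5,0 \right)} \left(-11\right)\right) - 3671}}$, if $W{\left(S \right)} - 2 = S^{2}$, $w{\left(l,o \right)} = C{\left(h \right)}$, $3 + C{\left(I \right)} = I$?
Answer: $\frac{\sqrt{7198316569}}{3529} \approx 24.042$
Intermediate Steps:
$h = -8$ ($h = -12 + 4 \cdot 1 = -12 + 4 = -8$)
$C{\left(I \right)} = -3 + I$
$w{\left(l,o \right)} = -11$ ($w{\left(l,o \right)} = -3 - 8 = -11$)
$W{\left(S \right)} = 2 + S^{2}$
$\sqrt{W{\left(24 \right)} + \frac{1}{\left(21 + w{\left(-5,0 \right)} \left(-11\right)\right) - 3671}} = \sqrt{\left(2 + 24^{2}\right) + \frac{1}{\left(21 - -121\right) - 3671}} = \sqrt{\left(2 + 576\right) + \frac{1}{\left(21 + 121\right) - 3671}} = \sqrt{578 + \frac{1}{142 - 3671}} = \sqrt{578 + \frac{1}{-3529}} = \sqrt{578 - \frac{1}{3529}} = \sqrt{\frac{2039761}{3529}} = \frac{\sqrt{7198316569}}{3529}$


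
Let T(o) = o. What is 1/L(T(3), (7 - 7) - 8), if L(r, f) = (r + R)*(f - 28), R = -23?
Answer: 1/720 ≈ 0.0013889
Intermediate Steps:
L(r, f) = (-28 + f)*(-23 + r) (L(r, f) = (r - 23)*(f - 28) = (-23 + r)*(-28 + f) = (-28 + f)*(-23 + r))
1/L(T(3), (7 - 7) - 8) = 1/(644 - 28*3 - 23*((7 - 7) - 8) + ((7 - 7) - 8)*3) = 1/(644 - 84 - 23*(0 - 8) + (0 - 8)*3) = 1/(644 - 84 - 23*(-8) - 8*3) = 1/(644 - 84 + 184 - 24) = 1/720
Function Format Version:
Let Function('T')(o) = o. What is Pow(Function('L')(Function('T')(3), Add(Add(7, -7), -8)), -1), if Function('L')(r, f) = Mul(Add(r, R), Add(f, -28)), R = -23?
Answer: Rational(1, 720) ≈ 0.0013889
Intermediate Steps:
Function('L')(r, f) = Mul(Add(-28, f), Add(-23, r)) (Function('L')(r, f) = Mul(Add(r, -23), Add(f, -28)) = Mul(Add(-23, r), Add(-28, f)) = Mul(Add(-28, f), Add(-23, r)))
Pow(Function('L')(Function('T')(3), Add(Add(7, -7), -8)), -1) = Pow(Add(644, Mul(-28, 3), Mul(-23, Add(Add(7, -7), -8)), Mul(Add(Add(7, -7), -8), 3)), -1) = Pow(Add(644, -84, Mul(-23, Add(0, -8)), Mul(Add(0, -8), 3)), -1) = Pow(Add(644, -84, Mul(-23, -8), Mul(-8, 3)), -1) = Pow(Add(644, -84, 184, -24), -1) = Pow(720, -1) = Rational(1, 720)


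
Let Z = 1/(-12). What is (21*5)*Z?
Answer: -35/4 ≈ -8.7500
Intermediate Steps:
Z = -1/12 ≈ -0.083333
(21*5)*Z = (21*5)*(-1/12) = 105*(-1/12) = -35/4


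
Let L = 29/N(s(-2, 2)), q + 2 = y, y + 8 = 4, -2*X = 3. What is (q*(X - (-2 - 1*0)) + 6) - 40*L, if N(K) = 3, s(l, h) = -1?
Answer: -1151/3 ≈ -383.67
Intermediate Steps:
X = -3/2 (X = -½*3 = -3/2 ≈ -1.5000)
y = -4 (y = -8 + 4 = -4)
q = -6 (q = -2 - 4 = -6)
L = 29/3 ≈ 9.6667
(q*(X - (-2 - 1*0)) + 6) - 40*L = (-6*(-3/2 - (-2 - 1*0)) + 6) - 40*29/3 = (-6*(-3/2 - (-2 + 0)) + 6) - 1160/3 = (-6*(-3/2 - 1*(-2)) + 6) - 1160/3 = (-6*(-3/2 + 2) + 6) - 1160/3 = (-6*½ + 6) - 1160/3 = (-3 + 6) - 1160/3 = 3 - 1160/3 = -1151/3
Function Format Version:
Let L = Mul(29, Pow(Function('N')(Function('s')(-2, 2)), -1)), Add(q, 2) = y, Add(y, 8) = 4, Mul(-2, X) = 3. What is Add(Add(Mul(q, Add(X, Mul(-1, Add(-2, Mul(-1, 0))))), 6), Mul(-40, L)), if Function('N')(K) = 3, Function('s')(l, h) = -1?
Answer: Rational(-1151, 3) ≈ -383.67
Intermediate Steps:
X = Rational(-3, 2) (X = Mul(Rational(-1, 2), 3) = Rational(-3, 2) ≈ -1.5000)
y = -4 (y = Add(-8, 4) = -4)
q = -6 (q = Add(-2, -4) = -6)
L = Rational(29, 3) (L = Mul(29, Pow(3, -1)) = Mul(29, Rational(1, 3)) = Rational(29, 3) ≈ 9.6667)
Add(Add(Mul(q, Add(X, Mul(-1, Add(-2, Mul(-1, 0))))), 6), Mul(-40, L)) = Add(Add(Mul(-6, Add(Rational(-3, 2), Mul(-1, Add(-2, Mul(-1, 0))))), 6), Mul(-40, Rational(29, 3))) = Add(Add(Mul(-6, Add(Rational(-3, 2), Mul(-1, Add(-2, 0)))), 6), Rational(-1160, 3)) = Add(Add(Mul(-6, Add(Rational(-3, 2), Mul(-1, -2))), 6), Rational(-1160, 3)) = Add(Add(Mul(-6, Add(Rational(-3, 2), 2)), 6), Rational(-1160, 3)) = Add(Add(Mul(-6, Rational(1, 2)), 6), Rational(-1160, 3)) = Add(Add(-3, 6), Rational(-1160, 3)) = Add(3, Rational(-1160, 3)) = Rational(-1151, 3)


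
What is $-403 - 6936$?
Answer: $-7339$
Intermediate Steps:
$-403 - 6936 = -7339$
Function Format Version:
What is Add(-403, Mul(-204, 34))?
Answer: -7339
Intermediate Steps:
Add(-403, Mul(-204, 34)) = Add(-403, -6936) = -7339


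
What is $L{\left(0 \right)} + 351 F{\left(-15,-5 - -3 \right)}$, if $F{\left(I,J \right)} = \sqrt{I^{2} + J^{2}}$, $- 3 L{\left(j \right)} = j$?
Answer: $351 \sqrt{229} \approx 5311.6$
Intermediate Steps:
$L{\left(j \right)} = - \frac{j}{3}$
$L{\left(0 \right)} + 351 F{\left(-15,-5 - -3 \right)} = \left(- \frac{1}{3}\right) 0 + 351 \sqrt{\left(-15\right)^{2} + \left(-5 - -3\right)^{2}} = 0 + 351 \sqrt{225 + \left(-5 + 3\right)^{2}} = 0 + 351 \sqrt{225 + \left(-2\right)^{2}} = 0 + 351 \sqrt{225 + 4} = 0 + 351 \sqrt{229} = 351 \sqrt{229}$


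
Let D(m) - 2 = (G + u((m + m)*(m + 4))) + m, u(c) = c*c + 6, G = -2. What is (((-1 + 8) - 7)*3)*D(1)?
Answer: 0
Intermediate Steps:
u(c) = 6 + c² (u(c) = c² + 6 = 6 + c²)
D(m) = 6 + m + 4*m²*(4 + m)² (D(m) = 2 + ((-2 + (6 + ((m + m)*(m + 4))²)) + m) = 2 + ((-2 + (6 + ((2*m)*(4 + m))²)) + m) = 2 + ((-2 + (6 + (2*m*(4 + m))²)) + m) = 2 + ((-2 + (6 + 4*m²*(4 + m)²)) + m) = 2 + ((4 + 4*m²*(4 + m)²) + m) = 2 + (4 + m + 4*m²*(4 + m)²) = 6 + m + 4*m²*(4 + m)²)
(((-1 + 8) - 7)*3)*D(1) = (((-1 + 8) - 7)*3)*(6 + 1 + 4*1²*(4 + 1)²) = ((7 - 7)*3)*(6 + 1 + 4*1*5²) = (0*3)*(6 + 1 + 4*1*25) = 0*(6 + 1 + 100) = 0*107 = 0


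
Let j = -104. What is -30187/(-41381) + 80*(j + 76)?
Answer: -92663253/41381 ≈ -2239.3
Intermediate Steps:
-30187/(-41381) + 80*(j + 76) = -30187/(-41381) + 80*(-104 + 76) = -30187*(-1/41381) + 80*(-28) = 30187/41381 - 2240 = -92663253/41381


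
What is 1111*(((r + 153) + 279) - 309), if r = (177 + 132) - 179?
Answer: 281083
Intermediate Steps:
r = 130 (r = 309 - 179 = 130)
1111*(((r + 153) + 279) - 309) = 1111*(((130 + 153) + 279) - 309) = 1111*((283 + 279) - 309) = 1111*(562 - 309) = 1111*253 = 281083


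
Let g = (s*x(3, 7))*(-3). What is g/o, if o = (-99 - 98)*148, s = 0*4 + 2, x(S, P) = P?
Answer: 21/14578 ≈ 0.0014405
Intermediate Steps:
s = 2 (s = 0 + 2 = 2)
g = -42 (g = (2*7)*(-3) = 14*(-3) = -42)
o = -29156 (o = -197*148 = -29156)
g/o = -42/(-29156) = -42*(-1/29156) = 21/14578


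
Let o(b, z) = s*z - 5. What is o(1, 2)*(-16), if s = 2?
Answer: 16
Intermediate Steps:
o(b, z) = -5 + 2*z (o(b, z) = 2*z - 5 = -5 + 2*z)
o(1, 2)*(-16) = (-5 + 2*2)*(-16) = (-5 + 4)*(-16) = -1*(-16) = 16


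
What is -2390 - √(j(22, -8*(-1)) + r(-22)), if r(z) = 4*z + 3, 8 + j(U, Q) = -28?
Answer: -2390 - 11*I ≈ -2390.0 - 11.0*I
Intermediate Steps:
j(U, Q) = -36 (j(U, Q) = -8 - 28 = -36)
r(z) = 3 + 4*z
-2390 - √(j(22, -8*(-1)) + r(-22)) = -2390 - √(-36 + (3 + 4*(-22))) = -2390 - √(-36 + (3 - 88)) = -2390 - √(-36 - 85) = -2390 - √(-121) = -2390 - 11*I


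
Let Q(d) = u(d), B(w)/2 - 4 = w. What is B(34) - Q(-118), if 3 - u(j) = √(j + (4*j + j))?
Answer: 73 + 2*I*√177 ≈ 73.0 + 26.608*I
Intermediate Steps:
B(w) = 8 + 2*w
u(j) = 3 - √6*√j (u(j) = 3 - √(j + (4*j + j)) = 3 - √(j + 5*j) = 3 - √(6*j) = 3 - √6*√j)
Q(d) = 3 - √6*√d
B(34) - Q(-118) = (8 + 2*34) - (3 - √6*√(-118)) = (8 + 68) - (3 - √6*I*√118) = 76 - (3 - 2*I*√177) = 76 + (-3 + 2*I*√177) = 73 + 2*I*√177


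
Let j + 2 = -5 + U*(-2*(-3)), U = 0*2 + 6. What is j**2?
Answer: 841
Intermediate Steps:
U = 6 (U = 0 + 6 = 6)
j = 29 (j = -2 + (-5 + 6*(-2*(-3))) = -2 + (-5 + 6*6) = -2 + (-5 + 36) = -2 + 31 = 29)
j**2 = 29**2 = 841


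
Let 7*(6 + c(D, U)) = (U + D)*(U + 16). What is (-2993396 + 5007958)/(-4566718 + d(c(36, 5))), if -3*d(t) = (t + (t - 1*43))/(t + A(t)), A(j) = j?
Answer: -128565684/291439657 ≈ -0.44114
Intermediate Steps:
c(D, U) = -6 + (16 + U)*(D + U)/7 (c(D, U) = -6 + ((U + D)*(U + 16))/7 = -6 + ((D + U)*(16 + U))/7 = -6 + ((16 + U)*(D + U))/7 = -6 + (16 + U)*(D + U)/7)
d(t) = -(-43 + 2*t)/(6*t) (d(t) = -(t + (t - 1*43))/(3*(t + t)) = -(t + (t - 43))/(3*(2*t)) = -(t + (-43 + t))*1/(2*t)/3 = -(-43 + 2*t)*1/(2*t)/3 = -(-43 + 2*t)/(6*t))
(-2993396 + 5007958)/(-4566718 + d(c(36, 5))) = (-2993396 + 5007958)/(-4566718 + (43 - 2*(-6 + (1/7)*5**2 + (16/7)*36 + (16/7)*5 + (1/7)*36*5))/(6*(-6 + (1/7)*5**2 + (16/7)*36 + (16/7)*5 + (1/7)*36*5))) = 2014562/(-4566718 + (43 - 2*(-6 + (1/7)*25 + 576/7 + 80/7 + 180/7))/(6*(-6 + (1/7)*25 + 576/7 + 80/7 + 180/7))) = 2014562/(-4566718 + (43 - 2*(-6 + 25/7 + 576/7 + 80/7 + 180/7))/(6*(-6 + 25/7 + 576/7 + 80/7 + 180/7))) = 2014562/(-4566718 + (1/6)*(43 - 2*117)/117) = 2014562/(-4566718 + (1/6)*(1/117)*(43 - 234)) = 2014562/(-4566718 + (1/6)*(1/117)*(-191)) = 2014562/(-4566718 - 191/702) = 2014562/(-3205836227/702) = 2014562*(-702/3205836227) = -128565684/291439657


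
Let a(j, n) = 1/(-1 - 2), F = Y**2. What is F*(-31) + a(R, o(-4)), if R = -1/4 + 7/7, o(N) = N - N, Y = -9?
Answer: -7534/3 ≈ -2511.3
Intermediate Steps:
o(N) = 0
F = 81 (F = (-9)**2 = 81)
R = 3/4 (R = -1*1/4 + 7*(1/7) = -1/4 + 1 = 3/4 ≈ 0.75000)
a(j, n) = -1/3 (a(j, n) = 1/(-3) = -1/3)
F*(-31) + a(R, o(-4)) = 81*(-31) - 1/3 = -2511 - 1/3 = -7534/3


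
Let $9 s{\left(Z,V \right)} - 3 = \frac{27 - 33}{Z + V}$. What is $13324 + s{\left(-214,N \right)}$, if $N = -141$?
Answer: $\frac{4730139}{355} \approx 13324.0$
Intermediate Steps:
$s{\left(Z,V \right)} = \frac{1}{3} - \frac{2}{3 \left(V + Z\right)}$ ($s{\left(Z,V \right)} = \frac{1}{3} + \frac{\left(27 - 33\right) \frac{1}{Z + V}}{9} = \frac{1}{3} + \frac{\left(-6\right) \frac{1}{V + Z}}{9} = \frac{1}{3} - \frac{2}{3 \left(V + Z\right)}$)
$13324 + s{\left(-214,N \right)} = 13324 + \frac{-2 - 141 - 214}{3 \left(-141 - 214\right)} = 13324 + \frac{1}{3} \frac{1}{-355} \left(-357\right) = 13324 + \frac{1}{3} \left(- \frac{1}{355}\right) \left(-357\right) = 13324 + \frac{119}{355} = \frac{4730139}{355}$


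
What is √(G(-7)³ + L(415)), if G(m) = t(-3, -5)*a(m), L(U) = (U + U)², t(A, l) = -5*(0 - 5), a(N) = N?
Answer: 5*I*√186819 ≈ 2161.1*I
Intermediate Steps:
t(A, l) = 25 (t(A, l) = -5*(-5) = 25)
L(U) = 4*U² (L(U) = (2*U)² = 4*U²)
G(m) = 25*m
√(G(-7)³ + L(415)) = √((25*(-7))³ + 4*415²) = √((-175)³ + 4*172225) = √(-5359375 + 688900) = √(-4670475) = 5*I*√186819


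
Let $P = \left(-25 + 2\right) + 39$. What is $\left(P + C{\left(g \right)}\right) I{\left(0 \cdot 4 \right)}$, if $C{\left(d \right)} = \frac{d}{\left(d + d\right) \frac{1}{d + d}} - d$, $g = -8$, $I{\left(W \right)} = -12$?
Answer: $-192$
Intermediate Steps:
$C{\left(d \right)} = 0$ ($C{\left(d \right)} = \frac{d}{2 d \frac{1}{2 d}} - d = \frac{d}{1} - d = d 1 - d = d - d = 0$)
$P = 16$ ($P = -23 + 39 = 16$)
$\left(P + C{\left(g \right)}\right) I{\left(0 \cdot 4 \right)} = \left(16 + 0\right) \left(-12\right) = 16 \left(-12\right) = -192$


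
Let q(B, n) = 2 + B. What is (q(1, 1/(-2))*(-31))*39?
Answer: -3627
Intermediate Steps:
(q(1, 1/(-2))*(-31))*39 = ((2 + 1)*(-31))*39 = (3*(-31))*39 = -93*39 = -3627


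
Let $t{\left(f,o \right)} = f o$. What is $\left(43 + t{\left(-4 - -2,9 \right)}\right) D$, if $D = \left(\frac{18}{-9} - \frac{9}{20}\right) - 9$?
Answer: $- \frac{1145}{4} \approx -286.25$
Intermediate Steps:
$D = - \frac{229}{20}$ ($D = \left(18 \left(- \frac{1}{9}\right) - \frac{9}{20}\right) - 9 = \left(-2 - \frac{9}{20}\right) - 9 = - \frac{49}{20} - 9 = - \frac{229}{20} \approx -11.45$)
$\left(43 + t{\left(-4 - -2,9 \right)}\right) D = \left(43 + \left(-4 - -2\right) 9\right) \left(- \frac{229}{20}\right) = \left(43 + \left(-4 + 2\right) 9\right) \left(- \frac{229}{20}\right) = \left(43 - 18\right) \left(- \frac{229}{20}\right) = 25 \left(- \frac{229}{20}\right) = - \frac{1145}{4}$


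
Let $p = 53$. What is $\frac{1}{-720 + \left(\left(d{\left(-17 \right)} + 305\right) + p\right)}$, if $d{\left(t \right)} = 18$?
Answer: $- \frac{1}{344} \approx -0.002907$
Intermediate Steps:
$\frac{1}{-720 + \left(\left(d{\left(-17 \right)} + 305\right) + p\right)} = \frac{1}{-720 + \left(\left(18 + 305\right) + 53\right)} = \frac{1}{-720 + \left(323 + 53\right)} = \frac{1}{-720 + 376} = \frac{1}{-344} = - \frac{1}{344}$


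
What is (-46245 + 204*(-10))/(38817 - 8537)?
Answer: -9657/6056 ≈ -1.5946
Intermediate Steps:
(-46245 + 204*(-10))/(38817 - 8537) = (-46245 - 2040)/30280 = -48285*1/30280 = -9657/6056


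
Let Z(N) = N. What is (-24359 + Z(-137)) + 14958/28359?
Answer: -77185234/3151 ≈ -24495.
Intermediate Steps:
(-24359 + Z(-137)) + 14958/28359 = (-24359 - 137) + 14958/28359 = -24496 + 14958*(1/28359) = -24496 + 1662/3151 = -77185234/3151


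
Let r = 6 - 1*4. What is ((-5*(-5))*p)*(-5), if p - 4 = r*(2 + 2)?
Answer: -1500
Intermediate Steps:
r = 2 (r = 6 - 4 = 2)
p = 12 (p = 4 + 2*(2 + 2) = 4 + 2*4 = 4 + 8 = 12)
((-5*(-5))*p)*(-5) = (-5*(-5)*12)*(-5) = (25*12)*(-5) = 300*(-5) = -1500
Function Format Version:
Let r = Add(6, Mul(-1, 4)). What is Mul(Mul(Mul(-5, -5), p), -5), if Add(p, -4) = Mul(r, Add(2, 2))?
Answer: -1500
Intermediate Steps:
r = 2 (r = Add(6, -4) = 2)
p = 12 (p = Add(4, Mul(2, Add(2, 2))) = Add(4, Mul(2, 4)) = Add(4, 8) = 12)
Mul(Mul(Mul(-5, -5), p), -5) = Mul(Mul(Mul(-5, -5), 12), -5) = Mul(Mul(25, 12), -5) = Mul(300, -5) = -1500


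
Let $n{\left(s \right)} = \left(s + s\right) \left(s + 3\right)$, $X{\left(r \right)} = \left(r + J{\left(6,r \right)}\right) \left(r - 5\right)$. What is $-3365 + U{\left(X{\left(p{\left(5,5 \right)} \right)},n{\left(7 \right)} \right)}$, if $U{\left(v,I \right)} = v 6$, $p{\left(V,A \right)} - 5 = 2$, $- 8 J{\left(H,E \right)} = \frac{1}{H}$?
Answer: $- \frac{13125}{4} \approx -3281.3$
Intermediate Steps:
$J{\left(H,E \right)} = - \frac{1}{8 H}$
$p{\left(V,A \right)} = 7$ ($p{\left(V,A \right)} = 5 + 2 = 7$)
$X{\left(r \right)} = \left(-5 + r\right) \left(- \frac{1}{48} + r\right)$ ($X{\left(r \right)} = \left(r - \frac{1}{8 \cdot 6}\right) \left(r - 5\right) = \left(r - \frac{1}{48}\right) \left(-5 + r\right) = \left(- \frac{1}{48} + r\right) \left(-5 + r\right) = \left(-5 + r\right) \left(- \frac{1}{48} + r\right)$)
$n{\left(s \right)} = 2 s \left(3 + s\right)$
$U{\left(v,I \right)} = 6 v$
$-3365 + U{\left(X{\left(p{\left(5,5 \right)} \right)},n{\left(7 \right)} \right)} = -3365 + 6 \left(\frac{5}{48} + 7^{2} - \frac{1687}{48}\right) = -3365 + 6 \left(\frac{5}{48} + 49 - \frac{1687}{48}\right) = -3365 + 6 \cdot \frac{335}{24} = -3365 + \frac{335}{4} = - \frac{13125}{4}$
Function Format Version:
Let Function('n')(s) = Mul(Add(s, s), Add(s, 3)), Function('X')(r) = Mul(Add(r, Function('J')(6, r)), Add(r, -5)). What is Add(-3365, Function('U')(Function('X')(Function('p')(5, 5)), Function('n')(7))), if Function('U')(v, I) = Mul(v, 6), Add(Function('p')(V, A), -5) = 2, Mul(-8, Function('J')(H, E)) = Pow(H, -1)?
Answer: Rational(-13125, 4) ≈ -3281.3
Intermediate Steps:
Function('J')(H, E) = Mul(Rational(-1, 8), Pow(H, -1))
Function('p')(V, A) = 7 (Function('p')(V, A) = Add(5, 2) = 7)
Function('X')(r) = Mul(Add(-5, r), Add(Rational(-1, 48), r)) (Function('X')(r) = Mul(Add(r, Mul(Rational(-1, 8), Pow(6, -1))), Add(r, -5)) = Mul(Add(r, Mul(Rational(-1, 8), Rational(1, 6))), Add(-5, r)) = Mul(Add(r, Rational(-1, 48)), Add(-5, r)) = Mul(Add(Rational(-1, 48), r), Add(-5, r)) = Mul(Add(-5, r), Add(Rational(-1, 48), r)))
Function('n')(s) = Mul(2, s, Add(3, s)) (Function('n')(s) = Mul(Mul(2, s), Add(3, s)) = Mul(2, s, Add(3, s)))
Function('U')(v, I) = Mul(6, v)
Add(-3365, Function('U')(Function('X')(Function('p')(5, 5)), Function('n')(7))) = Add(-3365, Mul(6, Add(Rational(5, 48), Pow(7, 2), Mul(Rational(-241, 48), 7)))) = Add(-3365, Mul(6, Add(Rational(5, 48), 49, Rational(-1687, 48)))) = Add(-3365, Mul(6, Rational(335, 24))) = Add(-3365, Rational(335, 4)) = Rational(-13125, 4)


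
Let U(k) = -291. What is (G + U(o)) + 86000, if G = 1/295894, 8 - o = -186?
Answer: 25360778847/295894 ≈ 85709.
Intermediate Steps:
o = 194 (o = 8 - 1*(-186) = 8 + 186 = 194)
G = 1/295894 ≈ 3.3796e-6
(G + U(o)) + 86000 = (1/295894 - 291) + 86000 = -86105153/295894 + 86000 = 25360778847/295894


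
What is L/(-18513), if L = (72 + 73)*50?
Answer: -7250/18513 ≈ -0.39162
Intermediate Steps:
L = 7250 (L = 145*50 = 7250)
L/(-18513) = 7250/(-18513) = 7250*(-1/18513) = -7250/18513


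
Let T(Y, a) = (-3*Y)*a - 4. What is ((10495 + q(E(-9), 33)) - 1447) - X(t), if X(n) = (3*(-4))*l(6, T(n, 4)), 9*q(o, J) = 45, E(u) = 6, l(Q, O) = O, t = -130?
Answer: 27725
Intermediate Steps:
T(Y, a) = -4 - 3*Y*a (T(Y, a) = -3*Y*a - 4 = -4 - 3*Y*a)
q(o, J) = 5 (q(o, J) = (1/9)*45 = 5)
X(n) = 48 + 144*n (X(n) = (3*(-4))*(-4 - 3*n*4) = -12*(-4 - 12*n) = 48 + 144*n)
((10495 + q(E(-9), 33)) - 1447) - X(t) = ((10495 + 5) - 1447) - (48 + 144*(-130)) = (10500 - 1447) - (48 - 18720) = 9053 - 1*(-18672) = 9053 + 18672 = 27725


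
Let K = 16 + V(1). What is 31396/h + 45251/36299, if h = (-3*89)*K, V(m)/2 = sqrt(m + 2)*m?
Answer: -3821570579/591201813 + 15698*sqrt(3)/16287 ≈ -4.7947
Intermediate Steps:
V(m) = 2*m*sqrt(2 + m) (V(m) = 2*(sqrt(m + 2)*m) = 2*(sqrt(2 + m)*m) = 2*(m*sqrt(2 + m)) = 2*m*sqrt(2 + m))
K = 16 + 2*sqrt(3) (K = 16 + 2*1*sqrt(2 + 1) = 16 + 2*1*sqrt(3) = 16 + 2*sqrt(3) ≈ 19.464)
h = -4272 - 534*sqrt(3) (h = (-3*89)*(16 + 2*sqrt(3)) = -267*(16 + 2*sqrt(3)) = -4272 - 534*sqrt(3) ≈ -5196.9)
31396/h + 45251/36299 = 31396/(-4272 - 534*sqrt(3)) + 45251/36299 = 45251/36299 + 31396/(-4272 - 534*sqrt(3))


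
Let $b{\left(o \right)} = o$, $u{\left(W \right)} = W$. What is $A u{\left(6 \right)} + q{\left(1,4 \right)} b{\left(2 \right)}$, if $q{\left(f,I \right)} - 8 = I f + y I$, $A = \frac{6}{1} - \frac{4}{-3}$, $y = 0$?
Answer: $68$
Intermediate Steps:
$A = \frac{22}{3}$ ($A = 6 \cdot 1 - - \frac{4}{3} = 6 + \frac{4}{3} = \frac{22}{3} \approx 7.3333$)
$q{\left(f,I \right)} = 8 + I f$ ($q{\left(f,I \right)} = 8 + \left(I f + 0 I\right) = 8 + \left(I f + 0\right) = 8 + I f$)
$A u{\left(6 \right)} + q{\left(1,4 \right)} b{\left(2 \right)} = \frac{22}{3} \cdot 6 + \left(8 + 4 \cdot 1\right) 2 = 44 + \left(8 + 4\right) 2 = 44 + 12 \cdot 2 = 44 + 24 = 68$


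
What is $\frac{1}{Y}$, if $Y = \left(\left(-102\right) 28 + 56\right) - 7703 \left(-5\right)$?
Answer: $\frac{1}{35715} \approx 2.7999 \cdot 10^{-5}$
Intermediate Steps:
$Y = 35715$ ($Y = \left(-2856 + 56\right) - -38515 = -2800 + 38515 = 35715$)
$\frac{1}{Y} = \frac{1}{35715}$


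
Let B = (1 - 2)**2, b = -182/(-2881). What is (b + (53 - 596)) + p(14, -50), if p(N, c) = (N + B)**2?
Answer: -915976/2881 ≈ -317.94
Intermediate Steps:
b = 182/2881 (b = -182*(-1/2881) = 182/2881 ≈ 0.063172)
B = 1 (B = (-1)**2 = 1)
p(N, c) = (1 + N)**2 (p(N, c) = (N + 1)**2 = (1 + N)**2)
(b + (53 - 596)) + p(14, -50) = (182/2881 + (53 - 596)) + (1 + 14)**2 = (182/2881 - 543) + 15**2 = -1564201/2881 + 225 = -915976/2881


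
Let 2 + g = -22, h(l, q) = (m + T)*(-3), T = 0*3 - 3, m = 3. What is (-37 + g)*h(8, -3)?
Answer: 0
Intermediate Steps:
T = -3 (T = 0 - 3 = -3)
h(l, q) = 0 (h(l, q) = (3 - 3)*(-3) = 0*(-3) = 0)
g = -24 (g = -2 - 22 = -24)
(-37 + g)*h(8, -3) = (-37 - 24)*0 = -61*0 = 0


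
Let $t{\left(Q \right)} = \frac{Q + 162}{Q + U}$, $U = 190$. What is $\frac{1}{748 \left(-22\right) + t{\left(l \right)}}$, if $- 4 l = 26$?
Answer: $- \frac{367}{6039041} \approx -6.0771 \cdot 10^{-5}$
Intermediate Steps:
$l = - \frac{13}{2}$ ($l = \left(- \frac{1}{4}\right) 26 = - \frac{13}{2} \approx -6.5$)
$t{\left(Q \right)} = \frac{162 + Q}{190 + Q}$ ($t{\left(Q \right)} = \frac{Q + 162}{Q + 190} = \frac{162 + Q}{190 + Q}$)
$\frac{1}{748 \left(-22\right) + t{\left(l \right)}} = \frac{1}{748 \left(-22\right) + \frac{162 - \frac{13}{2}}{190 - \frac{13}{2}}} = \frac{1}{-16456 + \frac{1}{\frac{367}{2}} \cdot \frac{311}{2}} = \frac{1}{-16456 + \frac{2}{367} \cdot \frac{311}{2}} = \frac{1}{-16456 + \frac{311}{367}} = \frac{1}{- \frac{6039041}{367}} = - \frac{367}{6039041}$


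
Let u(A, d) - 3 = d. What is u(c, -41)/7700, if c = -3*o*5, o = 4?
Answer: -19/3850 ≈ -0.0049351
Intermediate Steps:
c = -60 (c = -3*4*5 = -12*5 = -60)
u(A, d) = 3 + d
u(c, -41)/7700 = (3 - 41)/7700 = -38*1/7700 = -19/3850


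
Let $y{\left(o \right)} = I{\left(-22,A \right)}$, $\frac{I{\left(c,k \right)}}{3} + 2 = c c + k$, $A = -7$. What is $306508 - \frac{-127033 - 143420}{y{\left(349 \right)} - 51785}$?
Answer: $\frac{15435472427}{50360} \approx 3.065 \cdot 10^{5}$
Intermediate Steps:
$I{\left(c,k \right)} = -6 + 3 k + 3 c^{2}$ ($I{\left(c,k \right)} = -6 + 3 \left(c c + k\right) = -6 + 3 \left(c^{2} + k\right) = -6 + 3 \left(k + c^{2}\right) = -6 + \left(3 k + 3 c^{2}\right) = -6 + 3 k + 3 c^{2}$)
$y{\left(o \right)} = 1425$ ($y{\left(o \right)} = -6 + 3 \left(-7\right) + 3 \left(-22\right)^{2} = -6 - 21 + 3 \cdot 484 = -6 - 21 + 1452 = 1425$)
$306508 - \frac{-127033 - 143420}{y{\left(349 \right)} - 51785} = 306508 - \frac{-127033 - 143420}{1425 - 51785} = 306508 - - \frac{270453}{-50360} = 306508 - \left(-270453\right) \left(- \frac{1}{50360}\right) = 306508 - \frac{270453}{50360} = \frac{15435472427}{50360}$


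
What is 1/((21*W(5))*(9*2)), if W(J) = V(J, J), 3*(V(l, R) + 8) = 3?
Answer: -1/2646 ≈ -0.00037793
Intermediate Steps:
V(l, R) = -7 (V(l, R) = -8 + (1/3)*3 = -8 + 1 = -7)
W(J) = -7
1/((21*W(5))*(9*2)) = 1/((21*(-7))*(9*2)) = 1/(-147*18) = 1/(-2646) = -1/2646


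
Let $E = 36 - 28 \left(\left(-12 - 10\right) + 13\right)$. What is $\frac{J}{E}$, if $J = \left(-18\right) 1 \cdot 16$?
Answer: $-1$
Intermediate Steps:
$J = -288$ ($J = \left(-18\right) 16 = -288$)
$E = 288$ ($E = 36 - 28 \left(-22 + 13\right) = 36 - -252 = 36 + 252 = 288$)
$\frac{J}{E} = - \frac{288}{288} = \left(-288\right) \frac{1}{288} = -1$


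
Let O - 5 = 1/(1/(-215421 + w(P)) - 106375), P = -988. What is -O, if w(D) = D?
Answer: -115102320471/23020507376 ≈ -5.0000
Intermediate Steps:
O = 115102320471/23020507376 (O = 5 + 1/(1/(-215421 - 988) - 106375) = 5 + 1/(1/(-216409) - 106375) = 5 + 1/(-1/216409 - 106375) = 5 + 1/(-23020507376/216409) = 5 - 216409/23020507376 = 115102320471/23020507376 ≈ 5.0000)
-O = -1*115102320471/23020507376 = -115102320471/23020507376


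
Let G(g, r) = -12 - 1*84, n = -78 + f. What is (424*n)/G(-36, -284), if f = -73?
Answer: 8003/12 ≈ 666.92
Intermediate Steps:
n = -151 (n = -78 - 73 = -151)
G(g, r) = -96 (G(g, r) = -12 - 84 = -96)
(424*n)/G(-36, -284) = (424*(-151))/(-96) = -64024*(-1/96) = 8003/12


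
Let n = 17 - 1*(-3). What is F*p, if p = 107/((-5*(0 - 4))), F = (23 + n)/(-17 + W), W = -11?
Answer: -4601/560 ≈ -8.2161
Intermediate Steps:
n = 20 (n = 17 + 3 = 20)
F = -43/28 (F = (23 + 20)/(-17 - 11) = 43/(-28) = 43*(-1/28) = -43/28 ≈ -1.5357)
p = 107/20 (p = 107/((-5*(-4))) = 107/20 ≈ 5.3500)
F*p = -43/28*107/20 = -4601/560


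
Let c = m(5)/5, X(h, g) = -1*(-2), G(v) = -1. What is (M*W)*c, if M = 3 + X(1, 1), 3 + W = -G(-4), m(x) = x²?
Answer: -50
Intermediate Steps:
W = -2 (W = -3 - 1*(-1) = -3 + 1 = -2)
X(h, g) = 2
M = 5 (M = 3 + 2 = 5)
c = 5 (c = 5²/5 = 25*(⅕) = 5)
(M*W)*c = (5*(-2))*5 = -10*5 = -50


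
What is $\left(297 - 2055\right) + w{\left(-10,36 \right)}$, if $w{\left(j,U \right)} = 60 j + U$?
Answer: $-2322$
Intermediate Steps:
$w{\left(j,U \right)} = U + 60 j$
$\left(297 - 2055\right) + w{\left(-10,36 \right)} = \left(297 - 2055\right) + \left(36 + 60 \left(-10\right)\right) = -1758 + \left(36 - 600\right) = -1758 - 564 = -2322$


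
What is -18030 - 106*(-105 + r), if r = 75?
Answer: -14850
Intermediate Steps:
-18030 - 106*(-105 + r) = -18030 - 106*(-105 + 75) = -18030 - 106*(-30) = -18030 - 1*(-3180) = -18030 + 3180 = -14850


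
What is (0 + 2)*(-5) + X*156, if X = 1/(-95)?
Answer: -1106/95 ≈ -11.642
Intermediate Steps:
X = -1/95 ≈ -0.010526
(0 + 2)*(-5) + X*156 = (0 + 2)*(-5) - 1/95*156 = 2*(-5) - 156/95 = -10 - 156/95 = -1106/95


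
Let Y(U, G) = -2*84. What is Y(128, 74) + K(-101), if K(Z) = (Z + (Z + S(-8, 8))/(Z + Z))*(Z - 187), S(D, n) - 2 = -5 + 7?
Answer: 2906952/101 ≈ 28782.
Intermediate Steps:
Y(U, G) = -168
S(D, n) = 4 (S(D, n) = 2 + (-5 + 7) = 2 + 2 = 4)
K(Z) = (-187 + Z)*(Z + (4 + Z)/(2*Z)) (K(Z) = (Z + (Z + 4)/(Z + Z))*(Z - 187) = (Z + (4 + Z)/((2*Z)))*(-187 + Z) = (Z + (4 + Z)*(1/(2*Z)))*(-187 + Z) = (Z + (4 + Z)/(2*Z))*(-187 + Z) = (-187 + Z)*(Z + (4 + Z)/(2*Z)))
Y(128, 74) + K(-101) = -168 + (-183/2 + (-101)**2 - 374/(-101) - 373/2*(-101)) = -168 + (-183/2 + 10201 - 374*(-1/101) + 37673/2) = -168 + (-183/2 + 10201 + 374/101 + 37673/2) = -168 + 2923920/101 = 2906952/101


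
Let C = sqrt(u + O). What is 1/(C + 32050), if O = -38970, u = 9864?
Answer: 16025/513615803 - 21*I*sqrt(66)/1027231606 ≈ 3.12e-5 - 1.6608e-7*I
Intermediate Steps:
C = 21*I*sqrt(66) (C = sqrt(9864 - 38970) = sqrt(-29106) = 21*I*sqrt(66) ≈ 170.6*I)
1/(C + 32050) = 1/(21*I*sqrt(66) + 32050) = 1/(32050 + 21*I*sqrt(66))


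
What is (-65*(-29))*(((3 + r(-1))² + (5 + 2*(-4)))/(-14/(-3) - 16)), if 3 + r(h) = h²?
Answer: 5655/17 ≈ 332.65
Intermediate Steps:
r(h) = -3 + h²
(-65*(-29))*(((3 + r(-1))² + (5 + 2*(-4)))/(-14/(-3) - 16)) = (-65*(-29))*(((3 + (-3 + (-1)²))² + (5 + 2*(-4)))/(-14/(-3) - 16)) = 1885*(((3 + (-3 + 1))² + (5 - 8))/(-14*(-⅓) - 16)) = 1885*(((3 - 2)² - 3)/(14/3 - 16)) = 1885*((1² - 3)/(-34/3)) = 1885*((1 - 3)*(-3/34)) = 1885*(-2*(-3/34)) = 1885*(3/17) = 5655/17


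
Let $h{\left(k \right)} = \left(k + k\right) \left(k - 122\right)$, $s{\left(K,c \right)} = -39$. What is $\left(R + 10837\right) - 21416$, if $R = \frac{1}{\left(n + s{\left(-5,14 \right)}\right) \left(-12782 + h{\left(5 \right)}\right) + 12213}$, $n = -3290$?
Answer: $- \frac{491483635758}{46458421} \approx -10579.0$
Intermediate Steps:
$h{\left(k \right)} = 2 k \left(-122 + k\right)$
$R = \frac{1}{46458421}$ ($R = \frac{1}{\left(-3290 - 39\right) \left(-12782 + 2 \cdot 5 \left(-122 + 5\right)\right) + 12213} = \frac{1}{- 3329 \left(-12782 + 2 \cdot 5 \left(-117\right)\right) + 12213} = \frac{1}{- 3329 \left(-12782 - 1170\right) + 12213} = \frac{1}{\left(-3329\right) \left(-13952\right) + 12213} = \frac{1}{46446208 + 12213} = \frac{1}{46458421} \approx 2.1525 \cdot 10^{-8}$)
$\left(R + 10837\right) - 21416 = \left(\frac{1}{46458421} + 10837\right) - 21416 = \frac{503469908378}{46458421} - 21416 = - \frac{491483635758}{46458421}$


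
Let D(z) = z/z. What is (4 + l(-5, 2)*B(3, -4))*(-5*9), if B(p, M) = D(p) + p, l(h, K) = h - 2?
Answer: 1080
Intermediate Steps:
l(h, K) = -2 + h
D(z) = 1
B(p, M) = 1 + p
(4 + l(-5, 2)*B(3, -4))*(-5*9) = (4 + (-2 - 5)*(1 + 3))*(-5*9) = (4 - 7*4)*(-45) = (4 - 28)*(-45) = -24*(-45) = 1080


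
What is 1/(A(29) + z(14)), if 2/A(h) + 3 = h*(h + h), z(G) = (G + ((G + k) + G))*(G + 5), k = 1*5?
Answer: 1679/1499349 ≈ 0.0011198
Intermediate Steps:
k = 5
z(G) = (5 + G)*(5 + 3*G) (z(G) = (G + ((G + 5) + G))*(G + 5) = (G + ((5 + G) + G))*(5 + G) = (G + (5 + 2*G))*(5 + G) = (5 + 3*G)*(5 + G) = (5 + G)*(5 + 3*G))
A(h) = 2/(-3 + 2*h²) (A(h) = 2/(-3 + h*(h + h)) = 2/(-3 + h*(2*h)) = 2/(-3 + 2*h²))
1/(A(29) + z(14)) = 1/(2/(-3 + 2*29²) + (25 + 3*14² + 20*14)) = 1/(2/(-3 + 2*841) + (25 + 3*196 + 280)) = 1/(2/(-3 + 1682) + (25 + 588 + 280)) = 1/(2/1679 + 893) = 1/(1499349/1679) = 1679/1499349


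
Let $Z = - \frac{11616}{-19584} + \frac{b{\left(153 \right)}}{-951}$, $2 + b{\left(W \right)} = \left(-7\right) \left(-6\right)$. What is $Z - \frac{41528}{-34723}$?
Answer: $\frac{1307652085}{748488988} \approx 1.7471$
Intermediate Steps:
$b{\left(W \right)} = 40$ ($b{\left(W \right)} = -2 - -42 = -2 + 42 = 40$)
$Z = \frac{11879}{21556}$ ($Z = - \frac{11616}{-19584} + \frac{40}{-951} = \left(-11616\right) \left(- \frac{1}{19584}\right) + 40 \left(- \frac{1}{951}\right) = \frac{121}{204} - \frac{40}{951} = \frac{11879}{21556} \approx 0.55108$)
$Z - \frac{41528}{-34723} = \frac{11879}{21556} - \frac{41528}{-34723} = \frac{11879}{21556} - 41528 \left(- \frac{1}{34723}\right) = \frac{11879}{21556} - - \frac{41528}{34723} = \frac{11879}{21556} + \frac{41528}{34723} = \frac{1307652085}{748488988}$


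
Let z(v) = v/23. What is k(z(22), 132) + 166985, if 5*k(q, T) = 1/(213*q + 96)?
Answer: 5755972973/34470 ≈ 1.6699e+5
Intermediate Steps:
z(v) = v/23 (z(v) = v*(1/23) = v/23)
k(q, T) = 1/(5*(96 + 213*q)) (k(q, T) = 1/(5*(213*q + 96)) = 1/(5*(96 + 213*q)))
k(z(22), 132) + 166985 = 1/(15*(32 + 71*((1/23)*22))) + 166985 = 1/(15*(32 + 71*(22/23))) + 166985 = 1/(15*(32 + 1562/23)) + 166985 = 1/(15*(2298/23)) + 166985 = (1/15)*(23/2298) + 166985 = 23/34470 + 166985 = 5755972973/34470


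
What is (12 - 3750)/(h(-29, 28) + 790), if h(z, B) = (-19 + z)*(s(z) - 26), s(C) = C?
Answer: -267/245 ≈ -1.0898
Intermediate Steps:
h(z, B) = (-26 + z)*(-19 + z) (h(z, B) = (-19 + z)*(z - 26) = (-19 + z)*(-26 + z) = (-26 + z)*(-19 + z))
(12 - 3750)/(h(-29, 28) + 790) = (12 - 3750)/((494 + (-29)² - 45*(-29)) + 790) = -3738/((494 + 841 + 1305) + 790) = -3738/(2640 + 790) = -3738/3430 = -3738*1/3430 = -267/245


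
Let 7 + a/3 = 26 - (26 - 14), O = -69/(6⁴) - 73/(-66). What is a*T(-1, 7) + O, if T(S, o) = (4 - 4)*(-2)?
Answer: 5003/4752 ≈ 1.0528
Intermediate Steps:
T(S, o) = 0 (T(S, o) = 0*(-2) = 0)
O = 5003/4752 (O = -69/1296 - 73*(-1/66) = -69*1/1296 + 73/66 = -23/432 + 73/66 = 5003/4752 ≈ 1.0528)
a = 21 (a = -21 + 3*(26 - (26 - 14)) = -21 + 3*(26 - 1*12) = -21 + 3*(26 - 12) = -21 + 3*14 = -21 + 42 = 21)
a*T(-1, 7) + O = 21*0 + 5003/4752 = 0 + 5003/4752 = 5003/4752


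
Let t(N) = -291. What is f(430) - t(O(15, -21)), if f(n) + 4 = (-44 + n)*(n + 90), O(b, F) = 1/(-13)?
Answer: 201007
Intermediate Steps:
O(b, F) = -1/13
f(n) = -4 + (-44 + n)*(90 + n) (f(n) = -4 + (-44 + n)*(n + 90) = -4 + (-44 + n)*(90 + n))
f(430) - t(O(15, -21)) = (-3964 + 430² + 46*430) - 1*(-291) = (-3964 + 184900 + 19780) + 291 = 200716 + 291 = 201007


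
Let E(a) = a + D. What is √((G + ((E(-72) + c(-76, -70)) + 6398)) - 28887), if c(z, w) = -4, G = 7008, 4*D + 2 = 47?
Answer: I*√62183/2 ≈ 124.68*I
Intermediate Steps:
D = 45/4 (D = -½ + (¼)*47 = -½ + 47/4 = 45/4 ≈ 11.250)
E(a) = 45/4 + a (E(a) = a + 45/4 = 45/4 + a)
√((G + ((E(-72) + c(-76, -70)) + 6398)) - 28887) = √((7008 + (((45/4 - 72) - 4) + 6398)) - 28887) = √((7008 + ((-243/4 - 4) + 6398)) - 28887) = √((7008 + (-259/4 + 6398)) - 28887) = √((7008 + 25333/4) - 28887) = √(53365/4 - 28887) = √(-62183/4) = I*√62183/2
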